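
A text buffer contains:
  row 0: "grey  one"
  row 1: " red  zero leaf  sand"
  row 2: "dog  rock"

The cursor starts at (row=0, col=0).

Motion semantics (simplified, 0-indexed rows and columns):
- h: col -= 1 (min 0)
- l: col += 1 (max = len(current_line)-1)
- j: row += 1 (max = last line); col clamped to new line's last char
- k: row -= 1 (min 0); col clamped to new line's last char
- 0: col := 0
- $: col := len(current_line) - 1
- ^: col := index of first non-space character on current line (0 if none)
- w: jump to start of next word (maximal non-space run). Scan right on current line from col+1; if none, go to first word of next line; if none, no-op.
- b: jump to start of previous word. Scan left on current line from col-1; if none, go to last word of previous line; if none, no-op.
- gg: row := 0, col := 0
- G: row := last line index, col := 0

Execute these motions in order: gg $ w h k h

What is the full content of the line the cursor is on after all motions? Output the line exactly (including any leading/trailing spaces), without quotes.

After 1 (gg): row=0 col=0 char='g'
After 2 ($): row=0 col=8 char='e'
After 3 (w): row=1 col=1 char='r'
After 4 (h): row=1 col=0 char='_'
After 5 (k): row=0 col=0 char='g'
After 6 (h): row=0 col=0 char='g'

Answer: grey  one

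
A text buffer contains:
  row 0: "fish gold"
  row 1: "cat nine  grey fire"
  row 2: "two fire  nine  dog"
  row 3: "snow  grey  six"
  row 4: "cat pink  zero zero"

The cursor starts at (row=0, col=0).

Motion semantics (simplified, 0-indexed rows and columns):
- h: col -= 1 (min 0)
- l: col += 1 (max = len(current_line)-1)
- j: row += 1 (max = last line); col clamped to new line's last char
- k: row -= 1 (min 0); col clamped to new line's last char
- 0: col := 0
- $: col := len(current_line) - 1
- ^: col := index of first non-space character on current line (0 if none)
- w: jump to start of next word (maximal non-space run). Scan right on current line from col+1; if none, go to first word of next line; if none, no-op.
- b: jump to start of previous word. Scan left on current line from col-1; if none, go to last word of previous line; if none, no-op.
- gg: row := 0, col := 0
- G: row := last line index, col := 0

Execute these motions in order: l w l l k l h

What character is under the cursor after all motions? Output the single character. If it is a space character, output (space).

After 1 (l): row=0 col=1 char='i'
After 2 (w): row=0 col=5 char='g'
After 3 (l): row=0 col=6 char='o'
After 4 (l): row=0 col=7 char='l'
After 5 (k): row=0 col=7 char='l'
After 6 (l): row=0 col=8 char='d'
After 7 (h): row=0 col=7 char='l'

Answer: l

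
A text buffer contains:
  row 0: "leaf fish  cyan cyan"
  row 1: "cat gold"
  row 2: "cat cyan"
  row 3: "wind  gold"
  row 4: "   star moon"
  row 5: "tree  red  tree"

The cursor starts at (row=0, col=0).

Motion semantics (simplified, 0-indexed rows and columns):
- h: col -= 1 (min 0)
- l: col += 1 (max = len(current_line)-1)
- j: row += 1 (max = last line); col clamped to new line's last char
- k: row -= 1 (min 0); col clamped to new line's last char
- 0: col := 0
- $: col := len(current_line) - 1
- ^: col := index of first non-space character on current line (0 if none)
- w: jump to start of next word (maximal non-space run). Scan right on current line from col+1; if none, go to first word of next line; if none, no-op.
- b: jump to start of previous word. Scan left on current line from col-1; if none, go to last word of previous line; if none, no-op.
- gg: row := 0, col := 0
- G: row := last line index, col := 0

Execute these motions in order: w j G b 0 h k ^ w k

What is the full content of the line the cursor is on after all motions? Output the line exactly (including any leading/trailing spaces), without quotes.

After 1 (w): row=0 col=5 char='f'
After 2 (j): row=1 col=5 char='o'
After 3 (G): row=5 col=0 char='t'
After 4 (b): row=4 col=8 char='m'
After 5 (0): row=4 col=0 char='_'
After 6 (h): row=4 col=0 char='_'
After 7 (k): row=3 col=0 char='w'
After 8 (^): row=3 col=0 char='w'
After 9 (w): row=3 col=6 char='g'
After 10 (k): row=2 col=6 char='a'

Answer: cat cyan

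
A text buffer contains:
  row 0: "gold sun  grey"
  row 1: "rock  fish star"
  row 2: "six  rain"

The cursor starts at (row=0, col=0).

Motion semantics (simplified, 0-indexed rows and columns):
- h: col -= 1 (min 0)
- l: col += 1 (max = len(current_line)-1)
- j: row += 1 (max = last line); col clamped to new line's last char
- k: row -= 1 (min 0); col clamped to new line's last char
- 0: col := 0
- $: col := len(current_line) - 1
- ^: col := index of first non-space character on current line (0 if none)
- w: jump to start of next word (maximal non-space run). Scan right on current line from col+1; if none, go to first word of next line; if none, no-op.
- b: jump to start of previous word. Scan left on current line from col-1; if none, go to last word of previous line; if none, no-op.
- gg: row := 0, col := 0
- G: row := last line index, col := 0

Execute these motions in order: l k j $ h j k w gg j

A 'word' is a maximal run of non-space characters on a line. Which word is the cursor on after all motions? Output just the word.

Answer: rock

Derivation:
After 1 (l): row=0 col=1 char='o'
After 2 (k): row=0 col=1 char='o'
After 3 (j): row=1 col=1 char='o'
After 4 ($): row=1 col=14 char='r'
After 5 (h): row=1 col=13 char='a'
After 6 (j): row=2 col=8 char='n'
After 7 (k): row=1 col=8 char='s'
After 8 (w): row=1 col=11 char='s'
After 9 (gg): row=0 col=0 char='g'
After 10 (j): row=1 col=0 char='r'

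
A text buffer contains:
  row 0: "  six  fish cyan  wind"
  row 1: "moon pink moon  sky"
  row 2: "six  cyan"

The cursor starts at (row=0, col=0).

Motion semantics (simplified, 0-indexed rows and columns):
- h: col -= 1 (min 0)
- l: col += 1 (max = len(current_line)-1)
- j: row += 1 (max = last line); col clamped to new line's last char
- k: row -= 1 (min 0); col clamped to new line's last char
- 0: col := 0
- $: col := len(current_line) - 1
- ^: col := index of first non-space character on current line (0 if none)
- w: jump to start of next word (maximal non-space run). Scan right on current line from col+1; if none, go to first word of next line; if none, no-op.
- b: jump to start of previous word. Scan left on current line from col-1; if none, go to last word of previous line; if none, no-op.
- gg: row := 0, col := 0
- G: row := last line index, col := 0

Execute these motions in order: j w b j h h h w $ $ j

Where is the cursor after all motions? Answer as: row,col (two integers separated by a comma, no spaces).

Answer: 2,8

Derivation:
After 1 (j): row=1 col=0 char='m'
After 2 (w): row=1 col=5 char='p'
After 3 (b): row=1 col=0 char='m'
After 4 (j): row=2 col=0 char='s'
After 5 (h): row=2 col=0 char='s'
After 6 (h): row=2 col=0 char='s'
After 7 (h): row=2 col=0 char='s'
After 8 (w): row=2 col=5 char='c'
After 9 ($): row=2 col=8 char='n'
After 10 ($): row=2 col=8 char='n'
After 11 (j): row=2 col=8 char='n'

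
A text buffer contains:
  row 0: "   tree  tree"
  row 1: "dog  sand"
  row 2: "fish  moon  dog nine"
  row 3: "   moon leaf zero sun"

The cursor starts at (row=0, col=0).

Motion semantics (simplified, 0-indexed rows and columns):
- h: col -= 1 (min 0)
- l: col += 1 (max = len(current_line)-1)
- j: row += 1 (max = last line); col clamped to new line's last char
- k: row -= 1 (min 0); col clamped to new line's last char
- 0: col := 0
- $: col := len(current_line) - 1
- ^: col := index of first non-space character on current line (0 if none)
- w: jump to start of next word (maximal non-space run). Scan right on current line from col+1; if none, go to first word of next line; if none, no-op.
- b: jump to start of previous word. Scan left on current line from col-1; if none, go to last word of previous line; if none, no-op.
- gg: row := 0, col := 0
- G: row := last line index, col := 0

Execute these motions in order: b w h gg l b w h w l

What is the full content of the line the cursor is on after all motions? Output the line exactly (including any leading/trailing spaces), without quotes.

After 1 (b): row=0 col=0 char='_'
After 2 (w): row=0 col=3 char='t'
After 3 (h): row=0 col=2 char='_'
After 4 (gg): row=0 col=0 char='_'
After 5 (l): row=0 col=1 char='_'
After 6 (b): row=0 col=1 char='_'
After 7 (w): row=0 col=3 char='t'
After 8 (h): row=0 col=2 char='_'
After 9 (w): row=0 col=3 char='t'
After 10 (l): row=0 col=4 char='r'

Answer:    tree  tree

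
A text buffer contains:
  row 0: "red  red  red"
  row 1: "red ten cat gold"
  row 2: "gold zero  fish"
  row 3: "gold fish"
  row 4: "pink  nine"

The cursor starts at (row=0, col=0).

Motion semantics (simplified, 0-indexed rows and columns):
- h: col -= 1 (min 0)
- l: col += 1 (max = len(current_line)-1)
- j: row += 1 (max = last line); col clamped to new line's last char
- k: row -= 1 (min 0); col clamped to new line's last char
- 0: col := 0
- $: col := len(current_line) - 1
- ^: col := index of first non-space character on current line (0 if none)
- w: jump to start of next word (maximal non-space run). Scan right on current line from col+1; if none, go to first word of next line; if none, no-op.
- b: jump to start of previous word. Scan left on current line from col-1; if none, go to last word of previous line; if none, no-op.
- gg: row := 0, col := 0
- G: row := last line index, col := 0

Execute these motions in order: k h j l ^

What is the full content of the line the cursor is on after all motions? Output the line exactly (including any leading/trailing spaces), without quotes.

Answer: red ten cat gold

Derivation:
After 1 (k): row=0 col=0 char='r'
After 2 (h): row=0 col=0 char='r'
After 3 (j): row=1 col=0 char='r'
After 4 (l): row=1 col=1 char='e'
After 5 (^): row=1 col=0 char='r'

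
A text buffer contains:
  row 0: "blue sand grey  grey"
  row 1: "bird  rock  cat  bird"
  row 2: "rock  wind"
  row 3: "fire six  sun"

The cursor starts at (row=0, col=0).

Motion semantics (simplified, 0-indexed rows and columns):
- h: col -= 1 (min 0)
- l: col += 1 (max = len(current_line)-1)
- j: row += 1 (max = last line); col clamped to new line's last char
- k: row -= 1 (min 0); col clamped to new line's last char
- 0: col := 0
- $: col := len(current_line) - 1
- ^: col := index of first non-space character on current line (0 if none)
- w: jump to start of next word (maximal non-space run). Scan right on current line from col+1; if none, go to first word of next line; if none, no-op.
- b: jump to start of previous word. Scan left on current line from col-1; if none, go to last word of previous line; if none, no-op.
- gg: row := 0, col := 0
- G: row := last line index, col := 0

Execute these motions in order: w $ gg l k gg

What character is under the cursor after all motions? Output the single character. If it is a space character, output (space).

After 1 (w): row=0 col=5 char='s'
After 2 ($): row=0 col=19 char='y'
After 3 (gg): row=0 col=0 char='b'
After 4 (l): row=0 col=1 char='l'
After 5 (k): row=0 col=1 char='l'
After 6 (gg): row=0 col=0 char='b'

Answer: b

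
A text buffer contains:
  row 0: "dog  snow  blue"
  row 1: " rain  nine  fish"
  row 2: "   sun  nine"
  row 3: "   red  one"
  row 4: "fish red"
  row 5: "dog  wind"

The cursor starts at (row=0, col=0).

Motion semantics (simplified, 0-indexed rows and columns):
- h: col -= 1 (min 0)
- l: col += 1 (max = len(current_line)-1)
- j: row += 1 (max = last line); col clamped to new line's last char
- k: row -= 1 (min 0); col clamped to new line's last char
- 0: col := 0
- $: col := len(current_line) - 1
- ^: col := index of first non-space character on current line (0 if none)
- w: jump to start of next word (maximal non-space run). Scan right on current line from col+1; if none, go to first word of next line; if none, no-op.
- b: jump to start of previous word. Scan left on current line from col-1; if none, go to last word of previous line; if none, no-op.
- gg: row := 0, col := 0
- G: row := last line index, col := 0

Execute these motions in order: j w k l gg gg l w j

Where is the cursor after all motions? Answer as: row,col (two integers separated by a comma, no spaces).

Answer: 1,5

Derivation:
After 1 (j): row=1 col=0 char='_'
After 2 (w): row=1 col=1 char='r'
After 3 (k): row=0 col=1 char='o'
After 4 (l): row=0 col=2 char='g'
After 5 (gg): row=0 col=0 char='d'
After 6 (gg): row=0 col=0 char='d'
After 7 (l): row=0 col=1 char='o'
After 8 (w): row=0 col=5 char='s'
After 9 (j): row=1 col=5 char='_'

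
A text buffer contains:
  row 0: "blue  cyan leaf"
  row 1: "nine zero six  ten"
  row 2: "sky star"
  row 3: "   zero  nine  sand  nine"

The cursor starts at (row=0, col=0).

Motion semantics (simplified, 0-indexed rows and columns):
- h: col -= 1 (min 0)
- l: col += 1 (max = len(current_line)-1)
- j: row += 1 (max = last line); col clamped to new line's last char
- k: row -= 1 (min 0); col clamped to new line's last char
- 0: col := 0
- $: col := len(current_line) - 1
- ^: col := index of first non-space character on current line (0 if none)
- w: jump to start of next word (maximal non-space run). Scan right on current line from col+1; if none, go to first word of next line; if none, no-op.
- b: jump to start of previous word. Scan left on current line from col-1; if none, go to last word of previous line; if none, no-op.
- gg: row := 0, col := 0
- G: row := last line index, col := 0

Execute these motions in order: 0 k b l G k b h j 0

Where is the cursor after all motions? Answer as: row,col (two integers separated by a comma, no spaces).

After 1 (0): row=0 col=0 char='b'
After 2 (k): row=0 col=0 char='b'
After 3 (b): row=0 col=0 char='b'
After 4 (l): row=0 col=1 char='l'
After 5 (G): row=3 col=0 char='_'
After 6 (k): row=2 col=0 char='s'
After 7 (b): row=1 col=15 char='t'
After 8 (h): row=1 col=14 char='_'
After 9 (j): row=2 col=7 char='r'
After 10 (0): row=2 col=0 char='s'

Answer: 2,0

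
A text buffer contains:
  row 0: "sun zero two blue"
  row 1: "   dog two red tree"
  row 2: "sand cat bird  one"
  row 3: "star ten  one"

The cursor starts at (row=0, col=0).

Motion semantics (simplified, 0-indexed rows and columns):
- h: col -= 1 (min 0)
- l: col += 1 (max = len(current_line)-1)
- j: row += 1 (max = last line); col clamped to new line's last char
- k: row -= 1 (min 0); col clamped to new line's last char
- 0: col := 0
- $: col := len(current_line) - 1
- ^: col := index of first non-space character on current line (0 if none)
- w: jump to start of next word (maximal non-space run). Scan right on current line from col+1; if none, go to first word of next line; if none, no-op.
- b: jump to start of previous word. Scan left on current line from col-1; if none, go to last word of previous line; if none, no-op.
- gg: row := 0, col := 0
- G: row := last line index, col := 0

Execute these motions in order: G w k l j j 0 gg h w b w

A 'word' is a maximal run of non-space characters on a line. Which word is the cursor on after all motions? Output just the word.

After 1 (G): row=3 col=0 char='s'
After 2 (w): row=3 col=5 char='t'
After 3 (k): row=2 col=5 char='c'
After 4 (l): row=2 col=6 char='a'
After 5 (j): row=3 col=6 char='e'
After 6 (j): row=3 col=6 char='e'
After 7 (0): row=3 col=0 char='s'
After 8 (gg): row=0 col=0 char='s'
After 9 (h): row=0 col=0 char='s'
After 10 (w): row=0 col=4 char='z'
After 11 (b): row=0 col=0 char='s'
After 12 (w): row=0 col=4 char='z'

Answer: zero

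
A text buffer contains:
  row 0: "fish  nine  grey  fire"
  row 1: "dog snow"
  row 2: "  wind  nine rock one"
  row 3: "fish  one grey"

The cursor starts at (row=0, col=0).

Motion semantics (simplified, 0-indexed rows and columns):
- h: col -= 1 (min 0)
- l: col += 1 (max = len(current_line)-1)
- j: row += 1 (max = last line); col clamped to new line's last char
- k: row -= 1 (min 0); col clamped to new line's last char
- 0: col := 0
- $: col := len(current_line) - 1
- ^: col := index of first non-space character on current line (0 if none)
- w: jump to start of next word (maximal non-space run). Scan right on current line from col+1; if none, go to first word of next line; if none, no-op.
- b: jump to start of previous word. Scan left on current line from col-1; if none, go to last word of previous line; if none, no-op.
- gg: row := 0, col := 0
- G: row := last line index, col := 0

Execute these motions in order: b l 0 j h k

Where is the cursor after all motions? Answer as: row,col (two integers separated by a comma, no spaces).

After 1 (b): row=0 col=0 char='f'
After 2 (l): row=0 col=1 char='i'
After 3 (0): row=0 col=0 char='f'
After 4 (j): row=1 col=0 char='d'
After 5 (h): row=1 col=0 char='d'
After 6 (k): row=0 col=0 char='f'

Answer: 0,0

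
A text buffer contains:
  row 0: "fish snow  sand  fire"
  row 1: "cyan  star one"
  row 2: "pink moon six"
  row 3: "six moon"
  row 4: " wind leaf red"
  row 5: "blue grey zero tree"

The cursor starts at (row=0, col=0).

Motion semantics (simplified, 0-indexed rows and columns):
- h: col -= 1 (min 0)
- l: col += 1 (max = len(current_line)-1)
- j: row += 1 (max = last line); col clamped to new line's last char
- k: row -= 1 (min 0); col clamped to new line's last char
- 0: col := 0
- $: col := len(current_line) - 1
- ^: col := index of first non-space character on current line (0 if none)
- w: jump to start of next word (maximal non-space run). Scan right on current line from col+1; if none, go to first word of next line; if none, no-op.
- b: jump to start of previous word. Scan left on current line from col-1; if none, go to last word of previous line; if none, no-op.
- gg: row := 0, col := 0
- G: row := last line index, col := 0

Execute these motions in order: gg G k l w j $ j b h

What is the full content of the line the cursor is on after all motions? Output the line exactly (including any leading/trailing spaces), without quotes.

After 1 (gg): row=0 col=0 char='f'
After 2 (G): row=5 col=0 char='b'
After 3 (k): row=4 col=0 char='_'
After 4 (l): row=4 col=1 char='w'
After 5 (w): row=4 col=6 char='l'
After 6 (j): row=5 col=6 char='r'
After 7 ($): row=5 col=18 char='e'
After 8 (j): row=5 col=18 char='e'
After 9 (b): row=5 col=15 char='t'
After 10 (h): row=5 col=14 char='_'

Answer: blue grey zero tree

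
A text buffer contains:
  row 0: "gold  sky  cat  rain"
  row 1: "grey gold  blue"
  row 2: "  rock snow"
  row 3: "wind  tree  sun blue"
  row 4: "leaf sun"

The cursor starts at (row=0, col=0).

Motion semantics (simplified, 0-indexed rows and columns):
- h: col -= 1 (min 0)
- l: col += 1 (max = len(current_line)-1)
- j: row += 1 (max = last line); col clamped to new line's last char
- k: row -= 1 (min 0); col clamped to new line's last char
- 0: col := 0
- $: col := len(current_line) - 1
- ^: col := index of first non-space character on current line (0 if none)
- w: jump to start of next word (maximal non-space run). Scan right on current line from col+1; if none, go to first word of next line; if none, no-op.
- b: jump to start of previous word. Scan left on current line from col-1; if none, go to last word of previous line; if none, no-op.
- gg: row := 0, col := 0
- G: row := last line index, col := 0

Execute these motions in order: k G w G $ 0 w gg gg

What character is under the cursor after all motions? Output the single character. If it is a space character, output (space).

Answer: g

Derivation:
After 1 (k): row=0 col=0 char='g'
After 2 (G): row=4 col=0 char='l'
After 3 (w): row=4 col=5 char='s'
After 4 (G): row=4 col=0 char='l'
After 5 ($): row=4 col=7 char='n'
After 6 (0): row=4 col=0 char='l'
After 7 (w): row=4 col=5 char='s'
After 8 (gg): row=0 col=0 char='g'
After 9 (gg): row=0 col=0 char='g'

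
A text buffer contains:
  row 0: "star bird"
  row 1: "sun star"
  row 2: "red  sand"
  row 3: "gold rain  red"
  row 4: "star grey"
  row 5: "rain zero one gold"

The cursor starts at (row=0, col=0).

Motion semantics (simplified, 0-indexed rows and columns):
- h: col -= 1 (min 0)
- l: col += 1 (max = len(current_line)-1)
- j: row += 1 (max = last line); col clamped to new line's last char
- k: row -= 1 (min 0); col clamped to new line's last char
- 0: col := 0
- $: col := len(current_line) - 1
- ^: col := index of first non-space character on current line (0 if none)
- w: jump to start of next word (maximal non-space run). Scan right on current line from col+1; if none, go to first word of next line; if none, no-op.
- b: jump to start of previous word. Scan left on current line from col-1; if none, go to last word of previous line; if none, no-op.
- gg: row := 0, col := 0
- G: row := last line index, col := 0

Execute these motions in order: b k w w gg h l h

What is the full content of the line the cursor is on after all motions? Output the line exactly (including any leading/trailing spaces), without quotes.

Answer: star bird

Derivation:
After 1 (b): row=0 col=0 char='s'
After 2 (k): row=0 col=0 char='s'
After 3 (w): row=0 col=5 char='b'
After 4 (w): row=1 col=0 char='s'
After 5 (gg): row=0 col=0 char='s'
After 6 (h): row=0 col=0 char='s'
After 7 (l): row=0 col=1 char='t'
After 8 (h): row=0 col=0 char='s'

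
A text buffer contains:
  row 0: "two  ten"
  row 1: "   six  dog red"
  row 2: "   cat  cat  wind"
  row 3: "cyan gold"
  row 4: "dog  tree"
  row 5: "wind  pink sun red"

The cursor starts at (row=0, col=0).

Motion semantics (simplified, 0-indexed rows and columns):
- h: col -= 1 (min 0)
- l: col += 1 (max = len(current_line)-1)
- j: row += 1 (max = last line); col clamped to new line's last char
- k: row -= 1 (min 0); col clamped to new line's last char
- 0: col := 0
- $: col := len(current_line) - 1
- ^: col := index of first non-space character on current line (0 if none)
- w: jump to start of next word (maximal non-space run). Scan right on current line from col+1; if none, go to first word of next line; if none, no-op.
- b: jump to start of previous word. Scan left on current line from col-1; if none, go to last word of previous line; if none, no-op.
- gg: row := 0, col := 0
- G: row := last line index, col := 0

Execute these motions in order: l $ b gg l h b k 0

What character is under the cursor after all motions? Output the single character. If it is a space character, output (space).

Answer: t

Derivation:
After 1 (l): row=0 col=1 char='w'
After 2 ($): row=0 col=7 char='n'
After 3 (b): row=0 col=5 char='t'
After 4 (gg): row=0 col=0 char='t'
After 5 (l): row=0 col=1 char='w'
After 6 (h): row=0 col=0 char='t'
After 7 (b): row=0 col=0 char='t'
After 8 (k): row=0 col=0 char='t'
After 9 (0): row=0 col=0 char='t'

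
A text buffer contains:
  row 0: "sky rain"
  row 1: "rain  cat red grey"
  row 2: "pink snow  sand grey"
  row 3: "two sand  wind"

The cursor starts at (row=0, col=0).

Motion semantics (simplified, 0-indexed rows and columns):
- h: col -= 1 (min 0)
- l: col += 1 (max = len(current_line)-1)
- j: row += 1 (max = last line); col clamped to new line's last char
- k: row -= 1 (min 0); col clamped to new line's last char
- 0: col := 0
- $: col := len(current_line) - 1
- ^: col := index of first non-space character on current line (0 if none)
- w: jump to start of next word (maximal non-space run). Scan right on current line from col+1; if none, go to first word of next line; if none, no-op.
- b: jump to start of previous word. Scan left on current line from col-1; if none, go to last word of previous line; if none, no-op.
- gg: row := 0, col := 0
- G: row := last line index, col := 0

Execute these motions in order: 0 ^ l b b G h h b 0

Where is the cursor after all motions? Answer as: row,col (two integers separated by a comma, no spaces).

Answer: 2,0

Derivation:
After 1 (0): row=0 col=0 char='s'
After 2 (^): row=0 col=0 char='s'
After 3 (l): row=0 col=1 char='k'
After 4 (b): row=0 col=0 char='s'
After 5 (b): row=0 col=0 char='s'
After 6 (G): row=3 col=0 char='t'
After 7 (h): row=3 col=0 char='t'
After 8 (h): row=3 col=0 char='t'
After 9 (b): row=2 col=16 char='g'
After 10 (0): row=2 col=0 char='p'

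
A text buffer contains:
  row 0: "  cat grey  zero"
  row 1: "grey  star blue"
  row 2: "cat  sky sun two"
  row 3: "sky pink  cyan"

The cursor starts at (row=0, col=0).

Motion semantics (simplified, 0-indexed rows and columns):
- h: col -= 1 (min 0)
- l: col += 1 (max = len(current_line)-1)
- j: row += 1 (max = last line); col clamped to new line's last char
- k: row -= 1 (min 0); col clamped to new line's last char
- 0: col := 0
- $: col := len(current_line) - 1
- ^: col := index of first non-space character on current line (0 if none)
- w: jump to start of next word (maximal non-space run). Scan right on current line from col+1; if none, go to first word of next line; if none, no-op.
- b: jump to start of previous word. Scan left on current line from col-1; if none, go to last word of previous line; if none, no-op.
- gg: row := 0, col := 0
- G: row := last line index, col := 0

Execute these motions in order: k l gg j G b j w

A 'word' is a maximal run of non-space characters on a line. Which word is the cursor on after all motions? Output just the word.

Answer: cyan

Derivation:
After 1 (k): row=0 col=0 char='_'
After 2 (l): row=0 col=1 char='_'
After 3 (gg): row=0 col=0 char='_'
After 4 (j): row=1 col=0 char='g'
After 5 (G): row=3 col=0 char='s'
After 6 (b): row=2 col=13 char='t'
After 7 (j): row=3 col=13 char='n'
After 8 (w): row=3 col=13 char='n'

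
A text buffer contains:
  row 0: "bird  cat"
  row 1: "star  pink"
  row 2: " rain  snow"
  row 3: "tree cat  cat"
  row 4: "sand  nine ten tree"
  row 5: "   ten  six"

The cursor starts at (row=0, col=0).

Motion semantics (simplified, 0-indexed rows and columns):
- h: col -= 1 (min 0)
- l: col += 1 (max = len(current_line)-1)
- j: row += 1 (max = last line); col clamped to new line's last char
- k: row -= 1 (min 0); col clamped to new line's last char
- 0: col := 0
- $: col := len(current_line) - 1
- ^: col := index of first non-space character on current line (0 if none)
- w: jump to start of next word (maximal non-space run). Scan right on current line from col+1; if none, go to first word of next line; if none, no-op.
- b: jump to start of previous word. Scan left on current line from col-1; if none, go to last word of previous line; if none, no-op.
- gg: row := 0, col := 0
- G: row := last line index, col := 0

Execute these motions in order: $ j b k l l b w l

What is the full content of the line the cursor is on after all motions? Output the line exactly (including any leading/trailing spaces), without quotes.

Answer: star  pink

Derivation:
After 1 ($): row=0 col=8 char='t'
After 2 (j): row=1 col=8 char='n'
After 3 (b): row=1 col=6 char='p'
After 4 (k): row=0 col=6 char='c'
After 5 (l): row=0 col=7 char='a'
After 6 (l): row=0 col=8 char='t'
After 7 (b): row=0 col=6 char='c'
After 8 (w): row=1 col=0 char='s'
After 9 (l): row=1 col=1 char='t'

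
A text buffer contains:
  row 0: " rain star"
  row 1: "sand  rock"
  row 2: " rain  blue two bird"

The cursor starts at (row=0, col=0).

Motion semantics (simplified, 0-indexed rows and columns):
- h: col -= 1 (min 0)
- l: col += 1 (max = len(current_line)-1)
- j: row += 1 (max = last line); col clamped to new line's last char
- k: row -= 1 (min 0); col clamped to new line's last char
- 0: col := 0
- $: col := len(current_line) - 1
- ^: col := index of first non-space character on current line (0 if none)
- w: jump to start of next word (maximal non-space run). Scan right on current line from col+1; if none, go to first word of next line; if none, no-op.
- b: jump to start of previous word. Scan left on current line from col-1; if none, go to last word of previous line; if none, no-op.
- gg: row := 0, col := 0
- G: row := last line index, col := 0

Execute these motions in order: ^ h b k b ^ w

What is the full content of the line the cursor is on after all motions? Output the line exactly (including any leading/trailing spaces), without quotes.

After 1 (^): row=0 col=1 char='r'
After 2 (h): row=0 col=0 char='_'
After 3 (b): row=0 col=0 char='_'
After 4 (k): row=0 col=0 char='_'
After 5 (b): row=0 col=0 char='_'
After 6 (^): row=0 col=1 char='r'
After 7 (w): row=0 col=6 char='s'

Answer:  rain star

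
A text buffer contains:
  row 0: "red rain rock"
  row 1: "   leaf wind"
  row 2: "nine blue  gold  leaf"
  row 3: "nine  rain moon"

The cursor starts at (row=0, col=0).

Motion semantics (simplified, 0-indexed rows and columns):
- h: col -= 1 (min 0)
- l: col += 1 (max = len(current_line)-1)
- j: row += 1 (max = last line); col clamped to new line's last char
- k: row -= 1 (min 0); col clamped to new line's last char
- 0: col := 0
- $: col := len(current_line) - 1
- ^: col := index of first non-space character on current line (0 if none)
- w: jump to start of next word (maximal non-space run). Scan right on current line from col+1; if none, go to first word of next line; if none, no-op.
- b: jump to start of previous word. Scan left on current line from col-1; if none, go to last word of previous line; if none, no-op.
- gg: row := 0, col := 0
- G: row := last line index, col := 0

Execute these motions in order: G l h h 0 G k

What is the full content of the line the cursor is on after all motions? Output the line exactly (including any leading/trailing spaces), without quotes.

After 1 (G): row=3 col=0 char='n'
After 2 (l): row=3 col=1 char='i'
After 3 (h): row=3 col=0 char='n'
After 4 (h): row=3 col=0 char='n'
After 5 (0): row=3 col=0 char='n'
After 6 (G): row=3 col=0 char='n'
After 7 (k): row=2 col=0 char='n'

Answer: nine blue  gold  leaf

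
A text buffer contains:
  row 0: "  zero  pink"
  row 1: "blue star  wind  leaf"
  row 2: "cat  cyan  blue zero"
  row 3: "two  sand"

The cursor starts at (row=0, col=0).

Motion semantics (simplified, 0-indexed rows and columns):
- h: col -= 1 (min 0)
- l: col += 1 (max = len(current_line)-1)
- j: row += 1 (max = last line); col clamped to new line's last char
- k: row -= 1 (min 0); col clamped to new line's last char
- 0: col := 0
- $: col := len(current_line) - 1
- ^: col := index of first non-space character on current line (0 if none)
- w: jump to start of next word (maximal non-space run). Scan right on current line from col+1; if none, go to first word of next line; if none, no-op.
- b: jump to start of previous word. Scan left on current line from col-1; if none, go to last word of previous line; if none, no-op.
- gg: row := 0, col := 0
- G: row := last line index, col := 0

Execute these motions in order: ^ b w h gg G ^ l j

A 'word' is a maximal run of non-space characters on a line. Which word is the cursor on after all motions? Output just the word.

After 1 (^): row=0 col=2 char='z'
After 2 (b): row=0 col=2 char='z'
After 3 (w): row=0 col=8 char='p'
After 4 (h): row=0 col=7 char='_'
After 5 (gg): row=0 col=0 char='_'
After 6 (G): row=3 col=0 char='t'
After 7 (^): row=3 col=0 char='t'
After 8 (l): row=3 col=1 char='w'
After 9 (j): row=3 col=1 char='w'

Answer: two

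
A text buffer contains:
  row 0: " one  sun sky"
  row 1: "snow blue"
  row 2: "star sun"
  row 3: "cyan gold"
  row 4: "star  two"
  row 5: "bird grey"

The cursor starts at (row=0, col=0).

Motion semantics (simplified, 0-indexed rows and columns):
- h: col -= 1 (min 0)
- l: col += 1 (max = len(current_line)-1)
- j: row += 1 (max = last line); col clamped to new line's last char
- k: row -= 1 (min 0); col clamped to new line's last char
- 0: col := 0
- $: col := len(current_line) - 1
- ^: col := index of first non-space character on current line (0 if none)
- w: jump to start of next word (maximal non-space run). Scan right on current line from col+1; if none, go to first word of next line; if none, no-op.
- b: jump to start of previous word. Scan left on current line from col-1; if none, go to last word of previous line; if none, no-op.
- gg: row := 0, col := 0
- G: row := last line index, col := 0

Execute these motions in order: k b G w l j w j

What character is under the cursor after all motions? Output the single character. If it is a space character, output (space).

After 1 (k): row=0 col=0 char='_'
After 2 (b): row=0 col=0 char='_'
After 3 (G): row=5 col=0 char='b'
After 4 (w): row=5 col=5 char='g'
After 5 (l): row=5 col=6 char='r'
After 6 (j): row=5 col=6 char='r'
After 7 (w): row=5 col=6 char='r'
After 8 (j): row=5 col=6 char='r'

Answer: r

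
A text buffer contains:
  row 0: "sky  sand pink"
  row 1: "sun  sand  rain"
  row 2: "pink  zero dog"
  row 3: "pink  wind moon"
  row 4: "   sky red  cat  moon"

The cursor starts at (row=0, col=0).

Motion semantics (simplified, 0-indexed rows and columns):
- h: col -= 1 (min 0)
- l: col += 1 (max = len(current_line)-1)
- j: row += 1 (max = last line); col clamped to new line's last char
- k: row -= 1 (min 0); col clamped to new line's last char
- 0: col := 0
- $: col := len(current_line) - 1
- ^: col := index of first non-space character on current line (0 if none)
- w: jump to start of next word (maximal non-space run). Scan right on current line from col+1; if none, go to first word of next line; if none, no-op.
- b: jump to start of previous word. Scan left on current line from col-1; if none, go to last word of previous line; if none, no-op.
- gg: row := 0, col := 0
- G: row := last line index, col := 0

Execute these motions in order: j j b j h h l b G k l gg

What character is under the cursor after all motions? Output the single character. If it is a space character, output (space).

After 1 (j): row=1 col=0 char='s'
After 2 (j): row=2 col=0 char='p'
After 3 (b): row=1 col=11 char='r'
After 4 (j): row=2 col=11 char='d'
After 5 (h): row=2 col=10 char='_'
After 6 (h): row=2 col=9 char='o'
After 7 (l): row=2 col=10 char='_'
After 8 (b): row=2 col=6 char='z'
After 9 (G): row=4 col=0 char='_'
After 10 (k): row=3 col=0 char='p'
After 11 (l): row=3 col=1 char='i'
After 12 (gg): row=0 col=0 char='s'

Answer: s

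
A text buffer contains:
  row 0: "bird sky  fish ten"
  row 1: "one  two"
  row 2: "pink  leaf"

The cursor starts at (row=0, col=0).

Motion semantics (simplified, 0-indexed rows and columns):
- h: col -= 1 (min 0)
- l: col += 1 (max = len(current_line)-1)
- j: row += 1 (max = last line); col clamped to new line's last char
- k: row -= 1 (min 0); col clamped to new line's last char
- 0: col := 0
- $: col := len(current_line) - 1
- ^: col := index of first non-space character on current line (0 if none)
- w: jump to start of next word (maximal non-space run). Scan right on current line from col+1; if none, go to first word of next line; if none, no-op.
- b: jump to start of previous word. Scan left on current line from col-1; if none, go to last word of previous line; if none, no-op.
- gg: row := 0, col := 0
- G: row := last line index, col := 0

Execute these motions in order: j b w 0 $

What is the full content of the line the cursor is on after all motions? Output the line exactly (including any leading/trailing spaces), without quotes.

Answer: one  two

Derivation:
After 1 (j): row=1 col=0 char='o'
After 2 (b): row=0 col=15 char='t'
After 3 (w): row=1 col=0 char='o'
After 4 (0): row=1 col=0 char='o'
After 5 ($): row=1 col=7 char='o'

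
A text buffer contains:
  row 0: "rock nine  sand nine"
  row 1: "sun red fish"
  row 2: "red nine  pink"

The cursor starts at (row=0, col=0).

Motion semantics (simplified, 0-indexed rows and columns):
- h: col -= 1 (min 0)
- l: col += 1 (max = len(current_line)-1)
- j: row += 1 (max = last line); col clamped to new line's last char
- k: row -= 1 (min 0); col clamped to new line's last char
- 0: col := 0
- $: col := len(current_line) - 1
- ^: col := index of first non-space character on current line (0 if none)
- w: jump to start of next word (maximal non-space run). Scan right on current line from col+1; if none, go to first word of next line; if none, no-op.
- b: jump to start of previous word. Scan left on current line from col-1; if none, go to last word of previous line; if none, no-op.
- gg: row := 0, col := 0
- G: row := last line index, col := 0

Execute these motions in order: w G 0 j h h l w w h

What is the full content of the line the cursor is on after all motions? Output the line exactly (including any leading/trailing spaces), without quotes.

Answer: red nine  pink

Derivation:
After 1 (w): row=0 col=5 char='n'
After 2 (G): row=2 col=0 char='r'
After 3 (0): row=2 col=0 char='r'
After 4 (j): row=2 col=0 char='r'
After 5 (h): row=2 col=0 char='r'
After 6 (h): row=2 col=0 char='r'
After 7 (l): row=2 col=1 char='e'
After 8 (w): row=2 col=4 char='n'
After 9 (w): row=2 col=10 char='p'
After 10 (h): row=2 col=9 char='_'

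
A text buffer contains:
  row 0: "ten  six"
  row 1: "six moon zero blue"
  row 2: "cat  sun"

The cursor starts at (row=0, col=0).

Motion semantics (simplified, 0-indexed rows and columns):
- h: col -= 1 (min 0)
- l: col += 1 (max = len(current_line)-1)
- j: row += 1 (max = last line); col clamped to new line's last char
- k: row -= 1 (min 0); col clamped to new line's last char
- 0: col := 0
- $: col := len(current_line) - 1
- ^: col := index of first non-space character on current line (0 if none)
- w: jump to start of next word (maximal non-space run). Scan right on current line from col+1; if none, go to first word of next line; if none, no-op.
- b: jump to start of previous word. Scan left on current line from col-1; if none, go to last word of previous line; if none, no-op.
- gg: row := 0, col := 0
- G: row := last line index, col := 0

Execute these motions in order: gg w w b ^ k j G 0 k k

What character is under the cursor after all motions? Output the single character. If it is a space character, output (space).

Answer: t

Derivation:
After 1 (gg): row=0 col=0 char='t'
After 2 (w): row=0 col=5 char='s'
After 3 (w): row=1 col=0 char='s'
After 4 (b): row=0 col=5 char='s'
After 5 (^): row=0 col=0 char='t'
After 6 (k): row=0 col=0 char='t'
After 7 (j): row=1 col=0 char='s'
After 8 (G): row=2 col=0 char='c'
After 9 (0): row=2 col=0 char='c'
After 10 (k): row=1 col=0 char='s'
After 11 (k): row=0 col=0 char='t'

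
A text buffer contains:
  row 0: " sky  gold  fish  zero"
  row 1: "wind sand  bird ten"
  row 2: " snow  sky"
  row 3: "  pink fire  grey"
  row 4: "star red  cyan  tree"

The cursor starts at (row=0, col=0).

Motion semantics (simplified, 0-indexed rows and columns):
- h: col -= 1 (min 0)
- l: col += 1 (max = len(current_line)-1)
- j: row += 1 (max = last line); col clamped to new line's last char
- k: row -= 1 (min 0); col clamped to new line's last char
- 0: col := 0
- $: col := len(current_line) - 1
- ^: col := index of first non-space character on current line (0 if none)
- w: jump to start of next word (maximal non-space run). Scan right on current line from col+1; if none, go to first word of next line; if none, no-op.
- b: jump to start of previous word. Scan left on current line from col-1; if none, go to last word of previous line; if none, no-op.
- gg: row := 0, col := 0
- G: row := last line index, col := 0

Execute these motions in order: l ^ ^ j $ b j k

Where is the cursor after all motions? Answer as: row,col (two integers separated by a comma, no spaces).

Answer: 1,9

Derivation:
After 1 (l): row=0 col=1 char='s'
After 2 (^): row=0 col=1 char='s'
After 3 (^): row=0 col=1 char='s'
After 4 (j): row=1 col=1 char='i'
After 5 ($): row=1 col=18 char='n'
After 6 (b): row=1 col=16 char='t'
After 7 (j): row=2 col=9 char='y'
After 8 (k): row=1 col=9 char='_'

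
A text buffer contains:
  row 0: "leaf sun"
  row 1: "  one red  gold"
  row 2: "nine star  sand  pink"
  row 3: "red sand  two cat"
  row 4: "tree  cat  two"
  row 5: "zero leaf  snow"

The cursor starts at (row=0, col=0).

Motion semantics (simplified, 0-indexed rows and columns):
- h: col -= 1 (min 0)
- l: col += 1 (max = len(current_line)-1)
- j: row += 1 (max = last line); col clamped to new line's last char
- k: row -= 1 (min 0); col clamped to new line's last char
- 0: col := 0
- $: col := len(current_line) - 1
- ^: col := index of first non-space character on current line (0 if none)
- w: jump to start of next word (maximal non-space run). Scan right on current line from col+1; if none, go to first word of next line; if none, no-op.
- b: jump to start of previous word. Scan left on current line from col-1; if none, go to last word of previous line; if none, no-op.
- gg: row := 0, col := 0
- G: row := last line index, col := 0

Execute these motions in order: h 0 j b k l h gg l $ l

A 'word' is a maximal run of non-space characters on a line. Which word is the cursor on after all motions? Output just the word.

After 1 (h): row=0 col=0 char='l'
After 2 (0): row=0 col=0 char='l'
After 3 (j): row=1 col=0 char='_'
After 4 (b): row=0 col=5 char='s'
After 5 (k): row=0 col=5 char='s'
After 6 (l): row=0 col=6 char='u'
After 7 (h): row=0 col=5 char='s'
After 8 (gg): row=0 col=0 char='l'
After 9 (l): row=0 col=1 char='e'
After 10 ($): row=0 col=7 char='n'
After 11 (l): row=0 col=7 char='n'

Answer: sun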